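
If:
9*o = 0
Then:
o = 0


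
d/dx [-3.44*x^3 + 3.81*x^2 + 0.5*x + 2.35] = -10.32*x^2 + 7.62*x + 0.5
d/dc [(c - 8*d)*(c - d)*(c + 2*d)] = 3*c^2 - 14*c*d - 10*d^2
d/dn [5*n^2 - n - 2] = 10*n - 1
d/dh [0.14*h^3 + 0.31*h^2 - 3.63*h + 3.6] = 0.42*h^2 + 0.62*h - 3.63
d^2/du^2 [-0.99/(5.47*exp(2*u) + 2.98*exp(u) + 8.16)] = (-0.99*(10.94*exp(u) + 2.98)*(21.88*exp(u) + 5.96)*exp(u) + (21.6612*exp(u) + 2.9502)*(5.47*exp(2*u) + 2.98*exp(u) + 8.16))*exp(u)/(5.47*exp(2*u) + 2.98*exp(u) + 8.16)^3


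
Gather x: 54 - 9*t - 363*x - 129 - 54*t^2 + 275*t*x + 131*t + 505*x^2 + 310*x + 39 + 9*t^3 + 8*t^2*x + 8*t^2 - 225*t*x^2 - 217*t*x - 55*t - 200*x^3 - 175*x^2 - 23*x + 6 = 9*t^3 - 46*t^2 + 67*t - 200*x^3 + x^2*(330 - 225*t) + x*(8*t^2 + 58*t - 76) - 30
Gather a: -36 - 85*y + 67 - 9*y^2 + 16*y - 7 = -9*y^2 - 69*y + 24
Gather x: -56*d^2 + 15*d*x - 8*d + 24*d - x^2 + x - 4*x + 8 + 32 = -56*d^2 + 16*d - x^2 + x*(15*d - 3) + 40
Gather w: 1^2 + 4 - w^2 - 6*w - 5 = -w^2 - 6*w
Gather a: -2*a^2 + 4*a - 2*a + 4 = -2*a^2 + 2*a + 4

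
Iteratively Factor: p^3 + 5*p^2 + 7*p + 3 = (p + 1)*(p^2 + 4*p + 3) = (p + 1)^2*(p + 3)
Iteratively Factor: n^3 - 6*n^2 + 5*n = (n - 1)*(n^2 - 5*n) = (n - 5)*(n - 1)*(n)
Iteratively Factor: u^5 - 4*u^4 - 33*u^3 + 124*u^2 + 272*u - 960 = (u - 3)*(u^4 - u^3 - 36*u^2 + 16*u + 320) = (u - 3)*(u + 4)*(u^3 - 5*u^2 - 16*u + 80) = (u - 4)*(u - 3)*(u + 4)*(u^2 - u - 20) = (u - 4)*(u - 3)*(u + 4)^2*(u - 5)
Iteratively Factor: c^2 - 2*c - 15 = (c - 5)*(c + 3)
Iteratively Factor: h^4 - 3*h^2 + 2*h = (h)*(h^3 - 3*h + 2) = h*(h - 1)*(h^2 + h - 2) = h*(h - 1)^2*(h + 2)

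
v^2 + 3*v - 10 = (v - 2)*(v + 5)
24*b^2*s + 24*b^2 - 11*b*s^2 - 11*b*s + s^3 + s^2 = (-8*b + s)*(-3*b + s)*(s + 1)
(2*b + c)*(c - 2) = 2*b*c - 4*b + c^2 - 2*c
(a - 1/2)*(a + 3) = a^2 + 5*a/2 - 3/2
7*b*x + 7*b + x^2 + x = (7*b + x)*(x + 1)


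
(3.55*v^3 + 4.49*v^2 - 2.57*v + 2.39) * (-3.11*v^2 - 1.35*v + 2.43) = -11.0405*v^5 - 18.7564*v^4 + 10.5577*v^3 + 6.9473*v^2 - 9.4716*v + 5.8077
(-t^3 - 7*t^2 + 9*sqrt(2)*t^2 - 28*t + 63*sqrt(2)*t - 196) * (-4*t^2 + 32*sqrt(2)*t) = 4*t^5 - 68*sqrt(2)*t^4 + 28*t^4 - 476*sqrt(2)*t^3 + 688*t^3 - 896*sqrt(2)*t^2 + 4816*t^2 - 6272*sqrt(2)*t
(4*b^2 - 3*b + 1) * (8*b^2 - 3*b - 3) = 32*b^4 - 36*b^3 + 5*b^2 + 6*b - 3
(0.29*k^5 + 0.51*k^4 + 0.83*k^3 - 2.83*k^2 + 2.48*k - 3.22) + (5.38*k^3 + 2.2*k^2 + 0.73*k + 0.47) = 0.29*k^5 + 0.51*k^4 + 6.21*k^3 - 0.63*k^2 + 3.21*k - 2.75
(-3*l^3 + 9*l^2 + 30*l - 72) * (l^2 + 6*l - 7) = -3*l^5 - 9*l^4 + 105*l^3 + 45*l^2 - 642*l + 504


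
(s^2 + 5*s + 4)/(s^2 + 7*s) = (s^2 + 5*s + 4)/(s*(s + 7))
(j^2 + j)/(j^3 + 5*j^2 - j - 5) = j/(j^2 + 4*j - 5)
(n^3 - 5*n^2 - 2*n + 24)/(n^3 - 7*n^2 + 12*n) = (n + 2)/n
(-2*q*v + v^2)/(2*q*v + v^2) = (-2*q + v)/(2*q + v)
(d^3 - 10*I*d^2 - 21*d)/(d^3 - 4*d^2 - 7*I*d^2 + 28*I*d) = (d - 3*I)/(d - 4)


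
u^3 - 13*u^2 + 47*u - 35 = (u - 7)*(u - 5)*(u - 1)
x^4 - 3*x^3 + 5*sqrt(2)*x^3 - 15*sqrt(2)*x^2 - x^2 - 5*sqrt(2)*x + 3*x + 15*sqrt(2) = (x - 3)*(x - 1)*(x + 1)*(x + 5*sqrt(2))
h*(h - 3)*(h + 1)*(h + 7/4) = h^4 - h^3/4 - 13*h^2/2 - 21*h/4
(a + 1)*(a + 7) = a^2 + 8*a + 7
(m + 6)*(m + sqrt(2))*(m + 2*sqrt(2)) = m^3 + 3*sqrt(2)*m^2 + 6*m^2 + 4*m + 18*sqrt(2)*m + 24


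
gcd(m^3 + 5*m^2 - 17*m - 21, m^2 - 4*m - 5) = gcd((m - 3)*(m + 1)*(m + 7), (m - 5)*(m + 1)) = m + 1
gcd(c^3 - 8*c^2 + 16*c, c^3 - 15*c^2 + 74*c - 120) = c - 4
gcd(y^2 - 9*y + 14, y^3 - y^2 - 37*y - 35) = y - 7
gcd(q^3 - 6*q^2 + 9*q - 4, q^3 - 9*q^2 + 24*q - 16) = q^2 - 5*q + 4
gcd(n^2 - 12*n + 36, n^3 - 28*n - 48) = n - 6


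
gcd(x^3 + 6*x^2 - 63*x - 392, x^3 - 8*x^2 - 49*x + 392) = x^2 - x - 56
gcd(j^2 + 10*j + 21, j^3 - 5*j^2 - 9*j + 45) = j + 3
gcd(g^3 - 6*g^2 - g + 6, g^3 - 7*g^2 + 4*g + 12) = g^2 - 5*g - 6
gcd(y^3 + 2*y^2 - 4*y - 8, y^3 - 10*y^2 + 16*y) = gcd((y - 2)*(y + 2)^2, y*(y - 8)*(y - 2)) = y - 2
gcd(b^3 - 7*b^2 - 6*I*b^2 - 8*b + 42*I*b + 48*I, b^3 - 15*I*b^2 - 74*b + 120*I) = b - 6*I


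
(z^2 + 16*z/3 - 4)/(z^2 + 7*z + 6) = (z - 2/3)/(z + 1)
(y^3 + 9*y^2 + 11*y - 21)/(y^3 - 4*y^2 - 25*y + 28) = (y^2 + 10*y + 21)/(y^2 - 3*y - 28)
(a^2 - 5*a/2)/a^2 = (a - 5/2)/a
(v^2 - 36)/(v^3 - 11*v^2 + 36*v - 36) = (v + 6)/(v^2 - 5*v + 6)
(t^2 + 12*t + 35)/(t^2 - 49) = (t + 5)/(t - 7)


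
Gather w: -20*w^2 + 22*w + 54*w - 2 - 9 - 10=-20*w^2 + 76*w - 21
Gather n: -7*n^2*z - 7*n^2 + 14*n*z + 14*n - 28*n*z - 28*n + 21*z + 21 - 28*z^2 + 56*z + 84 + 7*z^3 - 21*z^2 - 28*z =n^2*(-7*z - 7) + n*(-14*z - 14) + 7*z^3 - 49*z^2 + 49*z + 105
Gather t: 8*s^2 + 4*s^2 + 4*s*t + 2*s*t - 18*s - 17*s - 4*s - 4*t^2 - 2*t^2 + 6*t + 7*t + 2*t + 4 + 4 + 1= 12*s^2 - 39*s - 6*t^2 + t*(6*s + 15) + 9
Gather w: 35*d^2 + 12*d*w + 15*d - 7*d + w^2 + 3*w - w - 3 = 35*d^2 + 8*d + w^2 + w*(12*d + 2) - 3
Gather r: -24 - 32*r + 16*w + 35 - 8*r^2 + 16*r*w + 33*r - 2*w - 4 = -8*r^2 + r*(16*w + 1) + 14*w + 7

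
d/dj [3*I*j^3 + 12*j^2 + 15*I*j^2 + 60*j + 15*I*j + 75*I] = 9*I*j^2 + j*(24 + 30*I) + 60 + 15*I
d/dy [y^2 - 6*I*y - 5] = 2*y - 6*I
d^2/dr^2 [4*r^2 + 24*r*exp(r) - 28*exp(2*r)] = 24*r*exp(r) - 112*exp(2*r) + 48*exp(r) + 8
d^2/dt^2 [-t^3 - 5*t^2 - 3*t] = -6*t - 10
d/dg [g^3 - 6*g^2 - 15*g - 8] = 3*g^2 - 12*g - 15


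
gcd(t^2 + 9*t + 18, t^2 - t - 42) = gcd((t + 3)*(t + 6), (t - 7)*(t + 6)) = t + 6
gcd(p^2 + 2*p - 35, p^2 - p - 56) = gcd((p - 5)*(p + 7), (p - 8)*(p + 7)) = p + 7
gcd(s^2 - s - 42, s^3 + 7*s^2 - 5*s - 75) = 1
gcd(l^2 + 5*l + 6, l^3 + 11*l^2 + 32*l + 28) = l + 2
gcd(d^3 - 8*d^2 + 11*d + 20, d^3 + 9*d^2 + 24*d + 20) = 1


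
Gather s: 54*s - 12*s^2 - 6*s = -12*s^2 + 48*s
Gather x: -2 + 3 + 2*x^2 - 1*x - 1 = 2*x^2 - x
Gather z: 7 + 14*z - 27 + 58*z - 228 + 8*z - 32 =80*z - 280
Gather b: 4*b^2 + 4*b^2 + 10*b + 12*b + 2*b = 8*b^2 + 24*b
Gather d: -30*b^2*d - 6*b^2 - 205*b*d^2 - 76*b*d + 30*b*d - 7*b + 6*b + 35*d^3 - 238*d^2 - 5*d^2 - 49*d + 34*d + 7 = -6*b^2 - b + 35*d^3 + d^2*(-205*b - 243) + d*(-30*b^2 - 46*b - 15) + 7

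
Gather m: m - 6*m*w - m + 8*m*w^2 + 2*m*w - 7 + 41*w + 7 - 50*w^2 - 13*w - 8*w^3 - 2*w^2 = m*(8*w^2 - 4*w) - 8*w^3 - 52*w^2 + 28*w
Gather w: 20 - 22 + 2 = 0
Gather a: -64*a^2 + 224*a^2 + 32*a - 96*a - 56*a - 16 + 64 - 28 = 160*a^2 - 120*a + 20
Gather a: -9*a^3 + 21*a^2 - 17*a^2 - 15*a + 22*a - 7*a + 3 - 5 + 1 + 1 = -9*a^3 + 4*a^2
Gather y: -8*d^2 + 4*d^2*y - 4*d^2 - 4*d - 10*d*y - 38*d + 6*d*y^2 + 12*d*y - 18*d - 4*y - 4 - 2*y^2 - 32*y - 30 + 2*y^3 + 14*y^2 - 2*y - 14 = -12*d^2 - 60*d + 2*y^3 + y^2*(6*d + 12) + y*(4*d^2 + 2*d - 38) - 48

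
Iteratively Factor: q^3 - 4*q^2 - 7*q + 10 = (q - 5)*(q^2 + q - 2) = (q - 5)*(q - 1)*(q + 2)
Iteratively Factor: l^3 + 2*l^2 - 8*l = (l)*(l^2 + 2*l - 8) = l*(l - 2)*(l + 4)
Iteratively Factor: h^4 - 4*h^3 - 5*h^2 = (h)*(h^3 - 4*h^2 - 5*h) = h*(h + 1)*(h^2 - 5*h) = h^2*(h + 1)*(h - 5)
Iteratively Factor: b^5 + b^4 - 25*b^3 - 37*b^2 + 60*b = (b + 3)*(b^4 - 2*b^3 - 19*b^2 + 20*b) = (b - 5)*(b + 3)*(b^3 + 3*b^2 - 4*b) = b*(b - 5)*(b + 3)*(b^2 + 3*b - 4) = b*(b - 5)*(b + 3)*(b + 4)*(b - 1)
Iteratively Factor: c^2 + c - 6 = (c + 3)*(c - 2)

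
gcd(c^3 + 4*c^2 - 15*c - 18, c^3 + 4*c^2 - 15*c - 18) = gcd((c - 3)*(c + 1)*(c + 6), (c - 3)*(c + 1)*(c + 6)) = c^3 + 4*c^2 - 15*c - 18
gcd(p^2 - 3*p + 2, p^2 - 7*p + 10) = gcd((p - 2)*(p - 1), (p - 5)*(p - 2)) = p - 2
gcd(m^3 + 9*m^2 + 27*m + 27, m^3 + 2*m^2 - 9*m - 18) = m + 3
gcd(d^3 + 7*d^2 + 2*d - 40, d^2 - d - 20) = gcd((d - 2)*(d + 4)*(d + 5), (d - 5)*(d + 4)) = d + 4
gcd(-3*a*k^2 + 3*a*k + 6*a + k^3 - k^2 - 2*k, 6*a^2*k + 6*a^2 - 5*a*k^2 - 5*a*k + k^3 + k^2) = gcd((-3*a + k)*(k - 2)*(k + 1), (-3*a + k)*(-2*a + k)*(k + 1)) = 3*a*k + 3*a - k^2 - k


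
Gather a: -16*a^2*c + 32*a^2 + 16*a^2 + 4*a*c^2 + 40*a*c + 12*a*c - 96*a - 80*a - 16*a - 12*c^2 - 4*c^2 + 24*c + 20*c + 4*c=a^2*(48 - 16*c) + a*(4*c^2 + 52*c - 192) - 16*c^2 + 48*c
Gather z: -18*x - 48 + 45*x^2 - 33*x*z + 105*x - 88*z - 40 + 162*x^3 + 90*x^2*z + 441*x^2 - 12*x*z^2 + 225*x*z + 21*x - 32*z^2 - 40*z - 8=162*x^3 + 486*x^2 + 108*x + z^2*(-12*x - 32) + z*(90*x^2 + 192*x - 128) - 96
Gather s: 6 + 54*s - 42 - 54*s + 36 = 0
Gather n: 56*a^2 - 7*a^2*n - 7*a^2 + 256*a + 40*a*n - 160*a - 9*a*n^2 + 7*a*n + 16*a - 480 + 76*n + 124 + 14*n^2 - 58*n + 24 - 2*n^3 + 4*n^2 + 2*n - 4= 49*a^2 + 112*a - 2*n^3 + n^2*(18 - 9*a) + n*(-7*a^2 + 47*a + 20) - 336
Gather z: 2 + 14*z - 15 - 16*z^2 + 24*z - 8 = -16*z^2 + 38*z - 21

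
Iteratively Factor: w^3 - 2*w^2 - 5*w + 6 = (w - 1)*(w^2 - w - 6) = (w - 3)*(w - 1)*(w + 2)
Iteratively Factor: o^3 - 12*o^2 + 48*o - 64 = (o - 4)*(o^2 - 8*o + 16) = (o - 4)^2*(o - 4)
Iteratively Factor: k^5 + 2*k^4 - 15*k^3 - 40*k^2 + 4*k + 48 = (k - 1)*(k^4 + 3*k^3 - 12*k^2 - 52*k - 48) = (k - 1)*(k + 2)*(k^3 + k^2 - 14*k - 24) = (k - 1)*(k + 2)*(k + 3)*(k^2 - 2*k - 8) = (k - 4)*(k - 1)*(k + 2)*(k + 3)*(k + 2)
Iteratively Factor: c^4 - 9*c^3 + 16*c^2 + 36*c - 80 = (c - 5)*(c^3 - 4*c^2 - 4*c + 16) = (c - 5)*(c - 2)*(c^2 - 2*c - 8) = (c - 5)*(c - 4)*(c - 2)*(c + 2)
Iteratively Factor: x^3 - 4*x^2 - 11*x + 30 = (x - 2)*(x^2 - 2*x - 15) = (x - 2)*(x + 3)*(x - 5)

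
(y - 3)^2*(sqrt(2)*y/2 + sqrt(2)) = sqrt(2)*y^3/2 - 2*sqrt(2)*y^2 - 3*sqrt(2)*y/2 + 9*sqrt(2)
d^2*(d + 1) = d^3 + d^2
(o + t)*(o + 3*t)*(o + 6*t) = o^3 + 10*o^2*t + 27*o*t^2 + 18*t^3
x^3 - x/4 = x*(x - 1/2)*(x + 1/2)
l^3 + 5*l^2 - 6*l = l*(l - 1)*(l + 6)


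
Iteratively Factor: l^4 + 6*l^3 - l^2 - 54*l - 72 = (l + 4)*(l^3 + 2*l^2 - 9*l - 18) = (l + 3)*(l + 4)*(l^2 - l - 6) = (l + 2)*(l + 3)*(l + 4)*(l - 3)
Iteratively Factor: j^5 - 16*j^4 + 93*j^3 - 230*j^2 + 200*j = (j)*(j^4 - 16*j^3 + 93*j^2 - 230*j + 200) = j*(j - 4)*(j^3 - 12*j^2 + 45*j - 50) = j*(j - 5)*(j - 4)*(j^2 - 7*j + 10) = j*(j - 5)*(j - 4)*(j - 2)*(j - 5)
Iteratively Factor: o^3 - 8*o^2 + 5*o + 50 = (o - 5)*(o^2 - 3*o - 10) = (o - 5)^2*(o + 2)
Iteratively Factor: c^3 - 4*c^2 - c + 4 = (c - 1)*(c^2 - 3*c - 4) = (c - 4)*(c - 1)*(c + 1)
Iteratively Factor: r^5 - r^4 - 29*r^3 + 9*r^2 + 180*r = (r - 5)*(r^4 + 4*r^3 - 9*r^2 - 36*r) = (r - 5)*(r - 3)*(r^3 + 7*r^2 + 12*r) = (r - 5)*(r - 3)*(r + 4)*(r^2 + 3*r) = r*(r - 5)*(r - 3)*(r + 4)*(r + 3)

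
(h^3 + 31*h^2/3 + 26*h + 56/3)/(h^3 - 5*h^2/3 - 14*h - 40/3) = (h + 7)/(h - 5)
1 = 1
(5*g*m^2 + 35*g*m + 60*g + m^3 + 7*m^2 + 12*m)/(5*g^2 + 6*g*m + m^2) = (m^2 + 7*m + 12)/(g + m)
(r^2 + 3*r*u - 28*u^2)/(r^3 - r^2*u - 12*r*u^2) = (r + 7*u)/(r*(r + 3*u))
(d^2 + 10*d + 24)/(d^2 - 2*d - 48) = (d + 4)/(d - 8)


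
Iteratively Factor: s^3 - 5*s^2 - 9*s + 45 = (s - 5)*(s^2 - 9) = (s - 5)*(s + 3)*(s - 3)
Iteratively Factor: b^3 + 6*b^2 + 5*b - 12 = (b + 3)*(b^2 + 3*b - 4) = (b - 1)*(b + 3)*(b + 4)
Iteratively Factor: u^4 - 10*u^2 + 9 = (u - 3)*(u^3 + 3*u^2 - u - 3) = (u - 3)*(u - 1)*(u^2 + 4*u + 3) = (u - 3)*(u - 1)*(u + 1)*(u + 3)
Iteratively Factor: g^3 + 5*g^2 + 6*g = (g + 3)*(g^2 + 2*g) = g*(g + 3)*(g + 2)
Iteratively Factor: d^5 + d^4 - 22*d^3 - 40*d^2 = (d - 5)*(d^4 + 6*d^3 + 8*d^2) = d*(d - 5)*(d^3 + 6*d^2 + 8*d) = d*(d - 5)*(d + 4)*(d^2 + 2*d) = d^2*(d - 5)*(d + 4)*(d + 2)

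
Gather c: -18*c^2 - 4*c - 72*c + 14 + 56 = -18*c^2 - 76*c + 70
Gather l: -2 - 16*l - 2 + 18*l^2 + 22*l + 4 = 18*l^2 + 6*l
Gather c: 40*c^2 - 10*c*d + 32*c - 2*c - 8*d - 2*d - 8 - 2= 40*c^2 + c*(30 - 10*d) - 10*d - 10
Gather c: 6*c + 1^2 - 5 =6*c - 4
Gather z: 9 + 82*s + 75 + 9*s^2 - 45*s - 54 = 9*s^2 + 37*s + 30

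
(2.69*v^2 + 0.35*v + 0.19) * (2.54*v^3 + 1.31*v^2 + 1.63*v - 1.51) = 6.8326*v^5 + 4.4129*v^4 + 5.3258*v^3 - 3.2425*v^2 - 0.2188*v - 0.2869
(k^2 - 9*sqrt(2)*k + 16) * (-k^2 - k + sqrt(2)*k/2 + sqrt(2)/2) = -k^4 - k^3 + 19*sqrt(2)*k^3/2 - 25*k^2 + 19*sqrt(2)*k^2/2 - 25*k + 8*sqrt(2)*k + 8*sqrt(2)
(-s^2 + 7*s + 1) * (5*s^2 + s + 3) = -5*s^4 + 34*s^3 + 9*s^2 + 22*s + 3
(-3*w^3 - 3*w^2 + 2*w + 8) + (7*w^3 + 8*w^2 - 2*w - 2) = 4*w^3 + 5*w^2 + 6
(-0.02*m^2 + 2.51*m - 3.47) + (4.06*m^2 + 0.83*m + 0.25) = 4.04*m^2 + 3.34*m - 3.22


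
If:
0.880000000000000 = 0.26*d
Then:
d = 3.38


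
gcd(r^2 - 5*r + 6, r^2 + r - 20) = 1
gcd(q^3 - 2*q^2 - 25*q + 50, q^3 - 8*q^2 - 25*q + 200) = q^2 - 25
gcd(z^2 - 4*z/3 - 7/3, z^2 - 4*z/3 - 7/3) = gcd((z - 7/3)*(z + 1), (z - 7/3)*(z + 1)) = z^2 - 4*z/3 - 7/3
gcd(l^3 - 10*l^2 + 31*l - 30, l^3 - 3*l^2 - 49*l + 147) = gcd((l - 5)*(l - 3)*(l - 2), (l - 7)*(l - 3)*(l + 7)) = l - 3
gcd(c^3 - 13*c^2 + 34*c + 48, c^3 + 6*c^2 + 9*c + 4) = c + 1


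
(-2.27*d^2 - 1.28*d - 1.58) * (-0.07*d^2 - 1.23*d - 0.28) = 0.1589*d^4 + 2.8817*d^3 + 2.3206*d^2 + 2.3018*d + 0.4424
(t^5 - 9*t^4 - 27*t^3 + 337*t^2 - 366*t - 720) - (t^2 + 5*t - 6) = t^5 - 9*t^4 - 27*t^3 + 336*t^2 - 371*t - 714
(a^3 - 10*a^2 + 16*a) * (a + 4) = a^4 - 6*a^3 - 24*a^2 + 64*a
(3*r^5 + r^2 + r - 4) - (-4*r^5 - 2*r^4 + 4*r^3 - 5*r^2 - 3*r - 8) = 7*r^5 + 2*r^4 - 4*r^3 + 6*r^2 + 4*r + 4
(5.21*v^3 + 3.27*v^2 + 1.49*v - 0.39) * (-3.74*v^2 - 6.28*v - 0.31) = -19.4854*v^5 - 44.9486*v^4 - 27.7233*v^3 - 8.9123*v^2 + 1.9873*v + 0.1209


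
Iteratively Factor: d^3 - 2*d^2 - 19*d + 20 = (d + 4)*(d^2 - 6*d + 5) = (d - 5)*(d + 4)*(d - 1)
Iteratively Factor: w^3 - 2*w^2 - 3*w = (w)*(w^2 - 2*w - 3) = w*(w + 1)*(w - 3)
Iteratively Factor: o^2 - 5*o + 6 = (o - 2)*(o - 3)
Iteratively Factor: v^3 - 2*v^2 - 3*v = (v - 3)*(v^2 + v) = v*(v - 3)*(v + 1)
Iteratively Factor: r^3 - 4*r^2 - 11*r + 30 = (r - 5)*(r^2 + r - 6) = (r - 5)*(r - 2)*(r + 3)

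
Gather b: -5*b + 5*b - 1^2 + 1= 0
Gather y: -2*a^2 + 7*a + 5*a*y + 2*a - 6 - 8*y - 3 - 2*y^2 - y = -2*a^2 + 9*a - 2*y^2 + y*(5*a - 9) - 9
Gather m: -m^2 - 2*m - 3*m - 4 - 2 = -m^2 - 5*m - 6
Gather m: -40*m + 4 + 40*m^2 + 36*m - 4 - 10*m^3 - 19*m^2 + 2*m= -10*m^3 + 21*m^2 - 2*m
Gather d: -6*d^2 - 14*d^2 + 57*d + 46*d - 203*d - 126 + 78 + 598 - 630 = -20*d^2 - 100*d - 80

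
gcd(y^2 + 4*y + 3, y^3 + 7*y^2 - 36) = y + 3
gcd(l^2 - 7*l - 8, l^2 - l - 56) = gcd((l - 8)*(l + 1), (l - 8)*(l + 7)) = l - 8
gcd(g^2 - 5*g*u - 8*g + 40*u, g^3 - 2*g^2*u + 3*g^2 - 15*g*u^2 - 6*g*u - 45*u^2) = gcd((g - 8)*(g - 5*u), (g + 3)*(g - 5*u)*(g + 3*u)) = -g + 5*u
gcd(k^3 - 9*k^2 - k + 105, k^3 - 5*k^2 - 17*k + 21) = k^2 - 4*k - 21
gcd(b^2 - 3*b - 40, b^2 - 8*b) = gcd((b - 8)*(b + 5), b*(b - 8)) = b - 8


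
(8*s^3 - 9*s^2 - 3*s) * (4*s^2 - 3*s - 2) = 32*s^5 - 60*s^4 - s^3 + 27*s^2 + 6*s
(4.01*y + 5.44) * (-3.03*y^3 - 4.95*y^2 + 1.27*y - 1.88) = -12.1503*y^4 - 36.3327*y^3 - 21.8353*y^2 - 0.629999999999999*y - 10.2272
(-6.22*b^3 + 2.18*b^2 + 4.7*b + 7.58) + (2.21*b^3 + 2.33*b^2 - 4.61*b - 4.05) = -4.01*b^3 + 4.51*b^2 + 0.0899999999999999*b + 3.53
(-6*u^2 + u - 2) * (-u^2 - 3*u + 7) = 6*u^4 + 17*u^3 - 43*u^2 + 13*u - 14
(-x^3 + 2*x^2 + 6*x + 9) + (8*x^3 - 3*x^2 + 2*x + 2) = 7*x^3 - x^2 + 8*x + 11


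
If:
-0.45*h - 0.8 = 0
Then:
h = -1.78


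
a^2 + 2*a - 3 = (a - 1)*(a + 3)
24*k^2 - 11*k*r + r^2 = (-8*k + r)*(-3*k + r)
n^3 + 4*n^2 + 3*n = n*(n + 1)*(n + 3)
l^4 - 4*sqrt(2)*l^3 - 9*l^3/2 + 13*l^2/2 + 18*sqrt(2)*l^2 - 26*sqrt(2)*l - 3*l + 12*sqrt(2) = (l - 2)*(l - 3/2)*(l - 1)*(l - 4*sqrt(2))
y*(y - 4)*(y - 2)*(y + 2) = y^4 - 4*y^3 - 4*y^2 + 16*y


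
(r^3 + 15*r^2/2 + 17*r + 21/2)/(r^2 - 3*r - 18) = (2*r^2 + 9*r + 7)/(2*(r - 6))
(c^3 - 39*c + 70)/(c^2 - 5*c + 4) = (c^3 - 39*c + 70)/(c^2 - 5*c + 4)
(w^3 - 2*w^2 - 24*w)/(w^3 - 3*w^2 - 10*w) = (-w^2 + 2*w + 24)/(-w^2 + 3*w + 10)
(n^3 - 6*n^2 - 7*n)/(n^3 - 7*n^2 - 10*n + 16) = n*(n^2 - 6*n - 7)/(n^3 - 7*n^2 - 10*n + 16)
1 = 1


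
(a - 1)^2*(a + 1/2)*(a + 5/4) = a^4 - a^3/4 - 15*a^2/8 + a/2 + 5/8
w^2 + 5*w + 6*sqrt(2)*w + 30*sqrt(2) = (w + 5)*(w + 6*sqrt(2))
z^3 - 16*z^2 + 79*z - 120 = (z - 8)*(z - 5)*(z - 3)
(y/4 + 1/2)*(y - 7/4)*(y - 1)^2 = y^4/4 - 7*y^3/16 - 3*y^2/4 + 29*y/16 - 7/8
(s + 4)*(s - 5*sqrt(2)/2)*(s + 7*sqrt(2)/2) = s^3 + sqrt(2)*s^2 + 4*s^2 - 35*s/2 + 4*sqrt(2)*s - 70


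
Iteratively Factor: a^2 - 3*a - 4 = (a - 4)*(a + 1)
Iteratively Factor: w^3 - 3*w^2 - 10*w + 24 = (w - 4)*(w^2 + w - 6) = (w - 4)*(w - 2)*(w + 3)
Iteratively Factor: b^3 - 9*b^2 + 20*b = (b - 4)*(b^2 - 5*b) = b*(b - 4)*(b - 5)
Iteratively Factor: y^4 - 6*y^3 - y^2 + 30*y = (y + 2)*(y^3 - 8*y^2 + 15*y) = y*(y + 2)*(y^2 - 8*y + 15) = y*(y - 3)*(y + 2)*(y - 5)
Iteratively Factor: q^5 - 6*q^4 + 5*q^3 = (q)*(q^4 - 6*q^3 + 5*q^2) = q*(q - 5)*(q^3 - q^2) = q^2*(q - 5)*(q^2 - q) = q^2*(q - 5)*(q - 1)*(q)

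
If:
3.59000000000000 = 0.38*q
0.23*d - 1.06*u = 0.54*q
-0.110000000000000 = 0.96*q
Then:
No Solution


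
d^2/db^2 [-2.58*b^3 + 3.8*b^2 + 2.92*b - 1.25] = 7.6 - 15.48*b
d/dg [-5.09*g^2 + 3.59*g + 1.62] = 3.59 - 10.18*g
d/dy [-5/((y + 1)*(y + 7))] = 10*(y + 4)/((y + 1)^2*(y + 7)^2)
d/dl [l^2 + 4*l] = 2*l + 4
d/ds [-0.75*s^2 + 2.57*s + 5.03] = 2.57 - 1.5*s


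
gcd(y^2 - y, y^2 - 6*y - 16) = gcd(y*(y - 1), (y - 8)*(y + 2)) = 1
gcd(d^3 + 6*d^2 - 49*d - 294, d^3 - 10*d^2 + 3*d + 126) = d - 7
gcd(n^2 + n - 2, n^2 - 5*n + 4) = n - 1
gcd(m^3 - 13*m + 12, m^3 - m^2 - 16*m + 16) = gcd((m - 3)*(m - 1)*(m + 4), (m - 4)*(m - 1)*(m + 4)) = m^2 + 3*m - 4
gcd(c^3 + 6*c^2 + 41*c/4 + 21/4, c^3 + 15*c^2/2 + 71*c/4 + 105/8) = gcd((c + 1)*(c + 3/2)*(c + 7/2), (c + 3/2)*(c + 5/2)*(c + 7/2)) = c^2 + 5*c + 21/4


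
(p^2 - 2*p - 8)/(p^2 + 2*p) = (p - 4)/p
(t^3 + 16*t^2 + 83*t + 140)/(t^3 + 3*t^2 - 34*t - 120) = (t + 7)/(t - 6)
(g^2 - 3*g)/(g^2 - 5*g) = (g - 3)/(g - 5)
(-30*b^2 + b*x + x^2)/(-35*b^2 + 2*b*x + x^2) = (6*b + x)/(7*b + x)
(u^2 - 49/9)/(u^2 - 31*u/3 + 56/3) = (u + 7/3)/(u - 8)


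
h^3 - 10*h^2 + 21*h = h*(h - 7)*(h - 3)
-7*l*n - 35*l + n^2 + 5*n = (-7*l + n)*(n + 5)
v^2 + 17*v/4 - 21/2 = (v - 7/4)*(v + 6)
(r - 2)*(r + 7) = r^2 + 5*r - 14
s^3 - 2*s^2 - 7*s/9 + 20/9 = (s - 5/3)*(s - 4/3)*(s + 1)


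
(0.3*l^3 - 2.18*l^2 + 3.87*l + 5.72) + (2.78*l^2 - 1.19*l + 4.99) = 0.3*l^3 + 0.6*l^2 + 2.68*l + 10.71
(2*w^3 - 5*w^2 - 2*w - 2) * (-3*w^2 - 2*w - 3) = -6*w^5 + 11*w^4 + 10*w^3 + 25*w^2 + 10*w + 6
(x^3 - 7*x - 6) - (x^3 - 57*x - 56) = 50*x + 50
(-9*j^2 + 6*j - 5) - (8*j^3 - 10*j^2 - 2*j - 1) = -8*j^3 + j^2 + 8*j - 4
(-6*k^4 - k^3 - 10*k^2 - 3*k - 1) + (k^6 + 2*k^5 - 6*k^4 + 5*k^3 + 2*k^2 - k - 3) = k^6 + 2*k^5 - 12*k^4 + 4*k^3 - 8*k^2 - 4*k - 4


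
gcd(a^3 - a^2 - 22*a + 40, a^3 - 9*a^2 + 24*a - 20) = a - 2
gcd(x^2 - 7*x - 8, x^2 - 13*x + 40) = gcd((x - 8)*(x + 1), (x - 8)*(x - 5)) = x - 8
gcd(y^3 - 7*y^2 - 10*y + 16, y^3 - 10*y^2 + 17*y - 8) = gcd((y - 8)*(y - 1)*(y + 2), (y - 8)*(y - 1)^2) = y^2 - 9*y + 8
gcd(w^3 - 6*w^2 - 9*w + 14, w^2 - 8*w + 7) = w^2 - 8*w + 7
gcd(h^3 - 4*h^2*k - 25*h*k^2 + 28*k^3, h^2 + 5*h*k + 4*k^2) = h + 4*k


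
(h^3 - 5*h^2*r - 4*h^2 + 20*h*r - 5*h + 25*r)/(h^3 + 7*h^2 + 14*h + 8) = (h^2 - 5*h*r - 5*h + 25*r)/(h^2 + 6*h + 8)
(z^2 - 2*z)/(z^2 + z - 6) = z/(z + 3)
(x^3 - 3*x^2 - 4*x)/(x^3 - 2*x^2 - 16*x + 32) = x*(x + 1)/(x^2 + 2*x - 8)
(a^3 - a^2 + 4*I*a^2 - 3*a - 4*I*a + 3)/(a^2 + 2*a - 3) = (a^2 + 4*I*a - 3)/(a + 3)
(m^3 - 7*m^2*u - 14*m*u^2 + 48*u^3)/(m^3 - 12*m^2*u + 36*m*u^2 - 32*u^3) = (-m - 3*u)/(-m + 2*u)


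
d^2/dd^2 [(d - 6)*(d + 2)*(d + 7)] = 6*d + 6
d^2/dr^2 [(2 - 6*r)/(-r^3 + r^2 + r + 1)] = 4*(-(3*r - 1)*(-3*r^2 + 2*r + 1)^2 + (-9*r^2 + 6*r - (3*r - 1)^2 + 3)*(-r^3 + r^2 + r + 1))/(-r^3 + r^2 + r + 1)^3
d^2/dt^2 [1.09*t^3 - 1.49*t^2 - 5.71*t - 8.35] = 6.54*t - 2.98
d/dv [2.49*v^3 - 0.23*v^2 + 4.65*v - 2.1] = 7.47*v^2 - 0.46*v + 4.65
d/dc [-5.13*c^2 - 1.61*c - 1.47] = -10.26*c - 1.61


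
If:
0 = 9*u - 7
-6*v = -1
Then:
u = 7/9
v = 1/6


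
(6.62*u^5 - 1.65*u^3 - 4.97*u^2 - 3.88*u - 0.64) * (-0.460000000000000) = -3.0452*u^5 + 0.759*u^3 + 2.2862*u^2 + 1.7848*u + 0.2944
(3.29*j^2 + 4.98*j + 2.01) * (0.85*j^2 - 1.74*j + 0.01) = 2.7965*j^4 - 1.4916*j^3 - 6.9238*j^2 - 3.4476*j + 0.0201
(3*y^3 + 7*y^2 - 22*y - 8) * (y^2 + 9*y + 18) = 3*y^5 + 34*y^4 + 95*y^3 - 80*y^2 - 468*y - 144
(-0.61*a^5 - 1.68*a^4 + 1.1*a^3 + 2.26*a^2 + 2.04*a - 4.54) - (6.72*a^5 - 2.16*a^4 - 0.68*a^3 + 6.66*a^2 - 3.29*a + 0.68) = -7.33*a^5 + 0.48*a^4 + 1.78*a^3 - 4.4*a^2 + 5.33*a - 5.22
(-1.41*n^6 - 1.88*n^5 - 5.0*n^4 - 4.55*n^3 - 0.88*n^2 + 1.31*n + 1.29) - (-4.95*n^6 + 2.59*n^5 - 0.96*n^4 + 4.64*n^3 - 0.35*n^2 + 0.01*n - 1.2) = 3.54*n^6 - 4.47*n^5 - 4.04*n^4 - 9.19*n^3 - 0.53*n^2 + 1.3*n + 2.49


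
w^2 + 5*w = w*(w + 5)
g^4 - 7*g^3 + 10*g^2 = g^2*(g - 5)*(g - 2)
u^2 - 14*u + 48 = (u - 8)*(u - 6)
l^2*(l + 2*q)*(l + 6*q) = l^4 + 8*l^3*q + 12*l^2*q^2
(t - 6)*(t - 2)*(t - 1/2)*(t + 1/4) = t^4 - 33*t^3/4 + 111*t^2/8 - 2*t - 3/2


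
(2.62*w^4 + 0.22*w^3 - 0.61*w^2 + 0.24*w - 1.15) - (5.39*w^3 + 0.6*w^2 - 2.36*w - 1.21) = 2.62*w^4 - 5.17*w^3 - 1.21*w^2 + 2.6*w + 0.0600000000000001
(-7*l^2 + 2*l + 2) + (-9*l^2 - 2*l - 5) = -16*l^2 - 3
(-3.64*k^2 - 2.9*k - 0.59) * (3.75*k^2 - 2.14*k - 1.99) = -13.65*k^4 - 3.0854*k^3 + 11.2371*k^2 + 7.0336*k + 1.1741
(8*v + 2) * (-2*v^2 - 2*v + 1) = -16*v^3 - 20*v^2 + 4*v + 2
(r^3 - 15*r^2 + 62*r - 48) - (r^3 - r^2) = -14*r^2 + 62*r - 48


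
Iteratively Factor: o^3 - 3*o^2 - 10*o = (o + 2)*(o^2 - 5*o) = (o - 5)*(o + 2)*(o)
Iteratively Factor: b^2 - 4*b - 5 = (b - 5)*(b + 1)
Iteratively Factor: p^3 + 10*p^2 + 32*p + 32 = (p + 4)*(p^2 + 6*p + 8) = (p + 2)*(p + 4)*(p + 4)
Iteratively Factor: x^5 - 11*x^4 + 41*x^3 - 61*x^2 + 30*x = (x - 5)*(x^4 - 6*x^3 + 11*x^2 - 6*x) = (x - 5)*(x - 3)*(x^3 - 3*x^2 + 2*x) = (x - 5)*(x - 3)*(x - 1)*(x^2 - 2*x) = x*(x - 5)*(x - 3)*(x - 1)*(x - 2)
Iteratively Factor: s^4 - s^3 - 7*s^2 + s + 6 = (s - 1)*(s^3 - 7*s - 6) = (s - 3)*(s - 1)*(s^2 + 3*s + 2) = (s - 3)*(s - 1)*(s + 2)*(s + 1)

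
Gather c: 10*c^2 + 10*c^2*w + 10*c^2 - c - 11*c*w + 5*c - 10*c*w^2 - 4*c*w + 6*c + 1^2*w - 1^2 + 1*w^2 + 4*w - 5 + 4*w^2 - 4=c^2*(10*w + 20) + c*(-10*w^2 - 15*w + 10) + 5*w^2 + 5*w - 10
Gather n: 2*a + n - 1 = 2*a + n - 1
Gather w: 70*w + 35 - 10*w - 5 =60*w + 30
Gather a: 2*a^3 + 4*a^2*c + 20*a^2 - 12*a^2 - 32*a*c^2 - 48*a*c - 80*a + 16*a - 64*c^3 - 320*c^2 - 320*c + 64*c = 2*a^3 + a^2*(4*c + 8) + a*(-32*c^2 - 48*c - 64) - 64*c^3 - 320*c^2 - 256*c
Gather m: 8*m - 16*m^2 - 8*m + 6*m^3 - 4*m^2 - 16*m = 6*m^3 - 20*m^2 - 16*m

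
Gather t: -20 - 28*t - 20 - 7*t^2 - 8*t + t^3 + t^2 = t^3 - 6*t^2 - 36*t - 40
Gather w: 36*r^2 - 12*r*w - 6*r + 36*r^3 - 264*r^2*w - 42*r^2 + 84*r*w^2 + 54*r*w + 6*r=36*r^3 - 6*r^2 + 84*r*w^2 + w*(-264*r^2 + 42*r)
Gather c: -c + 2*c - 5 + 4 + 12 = c + 11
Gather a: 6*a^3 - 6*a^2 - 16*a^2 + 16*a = 6*a^3 - 22*a^2 + 16*a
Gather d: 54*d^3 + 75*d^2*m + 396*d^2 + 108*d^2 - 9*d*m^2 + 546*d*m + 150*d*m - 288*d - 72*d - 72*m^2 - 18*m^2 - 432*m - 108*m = 54*d^3 + d^2*(75*m + 504) + d*(-9*m^2 + 696*m - 360) - 90*m^2 - 540*m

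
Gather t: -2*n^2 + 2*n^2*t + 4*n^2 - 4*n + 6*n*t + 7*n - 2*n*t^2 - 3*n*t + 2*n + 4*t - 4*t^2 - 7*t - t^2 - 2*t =2*n^2 + 5*n + t^2*(-2*n - 5) + t*(2*n^2 + 3*n - 5)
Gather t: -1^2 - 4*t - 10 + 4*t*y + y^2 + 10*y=t*(4*y - 4) + y^2 + 10*y - 11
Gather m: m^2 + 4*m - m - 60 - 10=m^2 + 3*m - 70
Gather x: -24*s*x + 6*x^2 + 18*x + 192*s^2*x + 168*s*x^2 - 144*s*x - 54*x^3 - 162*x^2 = -54*x^3 + x^2*(168*s - 156) + x*(192*s^2 - 168*s + 18)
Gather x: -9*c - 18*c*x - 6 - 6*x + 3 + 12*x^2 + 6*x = -18*c*x - 9*c + 12*x^2 - 3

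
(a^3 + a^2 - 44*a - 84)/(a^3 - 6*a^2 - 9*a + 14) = (a + 6)/(a - 1)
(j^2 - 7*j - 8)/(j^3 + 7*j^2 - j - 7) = (j - 8)/(j^2 + 6*j - 7)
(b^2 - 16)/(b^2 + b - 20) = (b + 4)/(b + 5)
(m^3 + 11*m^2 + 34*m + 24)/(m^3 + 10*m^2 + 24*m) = (m + 1)/m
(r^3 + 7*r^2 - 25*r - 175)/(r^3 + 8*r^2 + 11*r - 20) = (r^2 + 2*r - 35)/(r^2 + 3*r - 4)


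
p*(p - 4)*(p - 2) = p^3 - 6*p^2 + 8*p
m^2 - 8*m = m*(m - 8)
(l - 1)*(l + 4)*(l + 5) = l^3 + 8*l^2 + 11*l - 20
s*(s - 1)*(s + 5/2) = s^3 + 3*s^2/2 - 5*s/2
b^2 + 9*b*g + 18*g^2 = (b + 3*g)*(b + 6*g)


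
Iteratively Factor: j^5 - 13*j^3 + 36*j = (j)*(j^4 - 13*j^2 + 36) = j*(j - 2)*(j^3 + 2*j^2 - 9*j - 18) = j*(j - 2)*(j + 2)*(j^2 - 9) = j*(j - 3)*(j - 2)*(j + 2)*(j + 3)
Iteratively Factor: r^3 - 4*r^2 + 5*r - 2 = (r - 1)*(r^2 - 3*r + 2) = (r - 2)*(r - 1)*(r - 1)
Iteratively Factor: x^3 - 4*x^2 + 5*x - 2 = (x - 2)*(x^2 - 2*x + 1) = (x - 2)*(x - 1)*(x - 1)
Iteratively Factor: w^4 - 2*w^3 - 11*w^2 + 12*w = (w + 3)*(w^3 - 5*w^2 + 4*w) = (w - 1)*(w + 3)*(w^2 - 4*w) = w*(w - 1)*(w + 3)*(w - 4)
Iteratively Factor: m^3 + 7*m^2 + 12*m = (m + 3)*(m^2 + 4*m) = (m + 3)*(m + 4)*(m)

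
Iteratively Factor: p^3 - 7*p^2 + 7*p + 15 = (p - 3)*(p^2 - 4*p - 5) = (p - 5)*(p - 3)*(p + 1)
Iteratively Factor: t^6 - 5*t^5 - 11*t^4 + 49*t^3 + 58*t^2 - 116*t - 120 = (t - 5)*(t^5 - 11*t^3 - 6*t^2 + 28*t + 24) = (t - 5)*(t + 2)*(t^4 - 2*t^3 - 7*t^2 + 8*t + 12) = (t - 5)*(t + 1)*(t + 2)*(t^3 - 3*t^2 - 4*t + 12) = (t - 5)*(t - 2)*(t + 1)*(t + 2)*(t^2 - t - 6) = (t - 5)*(t - 3)*(t - 2)*(t + 1)*(t + 2)*(t + 2)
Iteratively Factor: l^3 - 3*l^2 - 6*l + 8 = (l - 4)*(l^2 + l - 2) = (l - 4)*(l - 1)*(l + 2)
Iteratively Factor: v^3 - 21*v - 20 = (v - 5)*(v^2 + 5*v + 4) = (v - 5)*(v + 1)*(v + 4)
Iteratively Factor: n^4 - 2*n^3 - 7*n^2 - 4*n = (n)*(n^3 - 2*n^2 - 7*n - 4) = n*(n - 4)*(n^2 + 2*n + 1) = n*(n - 4)*(n + 1)*(n + 1)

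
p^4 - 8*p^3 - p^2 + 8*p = p*(p - 8)*(p - 1)*(p + 1)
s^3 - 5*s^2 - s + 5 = (s - 5)*(s - 1)*(s + 1)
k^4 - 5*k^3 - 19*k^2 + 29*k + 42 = (k - 7)*(k - 2)*(k + 1)*(k + 3)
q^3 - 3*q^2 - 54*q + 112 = (q - 8)*(q - 2)*(q + 7)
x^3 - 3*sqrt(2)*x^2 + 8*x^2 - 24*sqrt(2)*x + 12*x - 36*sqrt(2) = (x + 2)*(x + 6)*(x - 3*sqrt(2))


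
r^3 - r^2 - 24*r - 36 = (r - 6)*(r + 2)*(r + 3)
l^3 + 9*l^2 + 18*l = l*(l + 3)*(l + 6)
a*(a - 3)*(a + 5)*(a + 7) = a^4 + 9*a^3 - a^2 - 105*a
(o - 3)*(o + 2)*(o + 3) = o^3 + 2*o^2 - 9*o - 18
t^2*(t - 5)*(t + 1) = t^4 - 4*t^3 - 5*t^2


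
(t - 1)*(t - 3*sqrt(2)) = t^2 - 3*sqrt(2)*t - t + 3*sqrt(2)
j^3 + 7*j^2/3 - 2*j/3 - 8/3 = (j - 1)*(j + 4/3)*(j + 2)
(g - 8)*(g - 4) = g^2 - 12*g + 32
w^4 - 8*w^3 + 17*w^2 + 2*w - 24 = (w - 4)*(w - 3)*(w - 2)*(w + 1)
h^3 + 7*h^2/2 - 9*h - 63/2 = (h - 3)*(h + 3)*(h + 7/2)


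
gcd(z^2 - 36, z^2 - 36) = z^2 - 36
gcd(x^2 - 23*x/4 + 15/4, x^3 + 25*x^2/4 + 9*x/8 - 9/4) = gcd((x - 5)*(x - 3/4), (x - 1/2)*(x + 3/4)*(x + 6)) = 1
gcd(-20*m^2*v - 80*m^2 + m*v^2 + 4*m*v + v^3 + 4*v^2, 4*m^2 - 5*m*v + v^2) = -4*m + v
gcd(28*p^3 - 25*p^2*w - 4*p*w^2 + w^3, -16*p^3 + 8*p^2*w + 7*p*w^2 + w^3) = 4*p^2 - 3*p*w - w^2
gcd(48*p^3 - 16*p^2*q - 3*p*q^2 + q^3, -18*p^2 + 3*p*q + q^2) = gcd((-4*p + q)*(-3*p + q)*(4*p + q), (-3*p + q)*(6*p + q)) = 3*p - q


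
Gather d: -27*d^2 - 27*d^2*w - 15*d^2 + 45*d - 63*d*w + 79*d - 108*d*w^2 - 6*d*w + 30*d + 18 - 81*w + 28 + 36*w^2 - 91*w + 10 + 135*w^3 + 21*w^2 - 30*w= d^2*(-27*w - 42) + d*(-108*w^2 - 69*w + 154) + 135*w^3 + 57*w^2 - 202*w + 56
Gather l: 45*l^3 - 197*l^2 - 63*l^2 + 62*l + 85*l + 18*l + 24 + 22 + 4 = 45*l^3 - 260*l^2 + 165*l + 50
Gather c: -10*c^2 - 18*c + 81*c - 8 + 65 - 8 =-10*c^2 + 63*c + 49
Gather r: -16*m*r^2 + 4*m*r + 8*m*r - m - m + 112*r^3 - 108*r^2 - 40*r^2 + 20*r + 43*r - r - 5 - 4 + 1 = -2*m + 112*r^3 + r^2*(-16*m - 148) + r*(12*m + 62) - 8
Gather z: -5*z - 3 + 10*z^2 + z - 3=10*z^2 - 4*z - 6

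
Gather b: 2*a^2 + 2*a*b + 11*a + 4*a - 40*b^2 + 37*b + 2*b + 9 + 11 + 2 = 2*a^2 + 15*a - 40*b^2 + b*(2*a + 39) + 22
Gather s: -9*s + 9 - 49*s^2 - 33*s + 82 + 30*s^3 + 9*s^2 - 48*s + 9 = 30*s^3 - 40*s^2 - 90*s + 100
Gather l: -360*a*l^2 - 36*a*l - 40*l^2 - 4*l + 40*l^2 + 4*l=-360*a*l^2 - 36*a*l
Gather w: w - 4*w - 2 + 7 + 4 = 9 - 3*w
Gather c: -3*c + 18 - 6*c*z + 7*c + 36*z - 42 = c*(4 - 6*z) + 36*z - 24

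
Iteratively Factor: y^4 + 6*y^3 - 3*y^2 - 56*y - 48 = (y + 4)*(y^3 + 2*y^2 - 11*y - 12) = (y + 1)*(y + 4)*(y^2 + y - 12) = (y + 1)*(y + 4)^2*(y - 3)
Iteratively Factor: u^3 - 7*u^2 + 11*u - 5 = (u - 1)*(u^2 - 6*u + 5) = (u - 5)*(u - 1)*(u - 1)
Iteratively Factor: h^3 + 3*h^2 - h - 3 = (h + 1)*(h^2 + 2*h - 3) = (h + 1)*(h + 3)*(h - 1)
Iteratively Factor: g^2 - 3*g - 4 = (g + 1)*(g - 4)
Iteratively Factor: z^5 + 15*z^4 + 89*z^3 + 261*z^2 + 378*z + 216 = (z + 3)*(z^4 + 12*z^3 + 53*z^2 + 102*z + 72) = (z + 3)^2*(z^3 + 9*z^2 + 26*z + 24) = (z + 3)^3*(z^2 + 6*z + 8) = (z + 3)^3*(z + 4)*(z + 2)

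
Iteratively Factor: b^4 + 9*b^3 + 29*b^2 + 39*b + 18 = (b + 3)*(b^3 + 6*b^2 + 11*b + 6) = (b + 2)*(b + 3)*(b^2 + 4*b + 3) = (b + 2)*(b + 3)^2*(b + 1)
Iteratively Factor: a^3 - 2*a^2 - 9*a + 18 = (a - 3)*(a^2 + a - 6) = (a - 3)*(a - 2)*(a + 3)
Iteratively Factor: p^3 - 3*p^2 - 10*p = (p)*(p^2 - 3*p - 10) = p*(p + 2)*(p - 5)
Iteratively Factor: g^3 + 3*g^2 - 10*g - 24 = (g + 2)*(g^2 + g - 12) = (g + 2)*(g + 4)*(g - 3)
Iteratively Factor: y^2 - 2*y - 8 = (y + 2)*(y - 4)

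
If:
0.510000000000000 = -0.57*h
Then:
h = -0.89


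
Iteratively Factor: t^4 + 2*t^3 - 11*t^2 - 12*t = (t - 3)*(t^3 + 5*t^2 + 4*t) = (t - 3)*(t + 1)*(t^2 + 4*t) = (t - 3)*(t + 1)*(t + 4)*(t)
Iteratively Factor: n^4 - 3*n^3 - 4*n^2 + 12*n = (n - 2)*(n^3 - n^2 - 6*n) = n*(n - 2)*(n^2 - n - 6) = n*(n - 3)*(n - 2)*(n + 2)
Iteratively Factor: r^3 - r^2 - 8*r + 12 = (r - 2)*(r^2 + r - 6) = (r - 2)*(r + 3)*(r - 2)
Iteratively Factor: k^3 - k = (k)*(k^2 - 1) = k*(k - 1)*(k + 1)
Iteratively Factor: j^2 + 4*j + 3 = (j + 1)*(j + 3)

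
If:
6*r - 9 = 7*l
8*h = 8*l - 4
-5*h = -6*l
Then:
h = -3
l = -5/2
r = -17/12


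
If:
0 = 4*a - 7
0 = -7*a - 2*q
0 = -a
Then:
No Solution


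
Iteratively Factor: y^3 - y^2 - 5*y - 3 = (y - 3)*(y^2 + 2*y + 1) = (y - 3)*(y + 1)*(y + 1)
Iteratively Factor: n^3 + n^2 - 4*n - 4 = (n - 2)*(n^2 + 3*n + 2) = (n - 2)*(n + 2)*(n + 1)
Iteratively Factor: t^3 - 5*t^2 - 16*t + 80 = (t - 4)*(t^2 - t - 20) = (t - 4)*(t + 4)*(t - 5)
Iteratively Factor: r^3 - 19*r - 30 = (r + 3)*(r^2 - 3*r - 10) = (r - 5)*(r + 3)*(r + 2)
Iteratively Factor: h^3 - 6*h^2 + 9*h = (h - 3)*(h^2 - 3*h) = h*(h - 3)*(h - 3)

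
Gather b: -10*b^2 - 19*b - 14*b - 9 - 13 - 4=-10*b^2 - 33*b - 26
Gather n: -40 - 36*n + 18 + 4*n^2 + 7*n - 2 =4*n^2 - 29*n - 24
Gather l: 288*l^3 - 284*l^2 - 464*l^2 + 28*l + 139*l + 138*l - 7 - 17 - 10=288*l^3 - 748*l^2 + 305*l - 34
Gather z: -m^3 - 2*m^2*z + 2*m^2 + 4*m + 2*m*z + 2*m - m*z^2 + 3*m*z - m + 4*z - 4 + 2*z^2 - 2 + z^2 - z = -m^3 + 2*m^2 + 5*m + z^2*(3 - m) + z*(-2*m^2 + 5*m + 3) - 6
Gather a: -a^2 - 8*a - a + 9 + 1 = -a^2 - 9*a + 10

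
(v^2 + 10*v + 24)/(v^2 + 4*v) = (v + 6)/v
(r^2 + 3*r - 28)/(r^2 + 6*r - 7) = (r - 4)/(r - 1)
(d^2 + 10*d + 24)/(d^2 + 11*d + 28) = (d + 6)/(d + 7)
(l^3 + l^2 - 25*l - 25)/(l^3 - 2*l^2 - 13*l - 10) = (l + 5)/(l + 2)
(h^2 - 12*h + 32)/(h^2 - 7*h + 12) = (h - 8)/(h - 3)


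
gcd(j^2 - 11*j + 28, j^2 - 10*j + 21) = j - 7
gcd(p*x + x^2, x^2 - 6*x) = x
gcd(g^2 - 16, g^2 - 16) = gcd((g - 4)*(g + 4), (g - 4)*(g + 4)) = g^2 - 16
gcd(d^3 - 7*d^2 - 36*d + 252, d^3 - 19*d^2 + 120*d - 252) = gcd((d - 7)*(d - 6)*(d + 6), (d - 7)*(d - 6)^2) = d^2 - 13*d + 42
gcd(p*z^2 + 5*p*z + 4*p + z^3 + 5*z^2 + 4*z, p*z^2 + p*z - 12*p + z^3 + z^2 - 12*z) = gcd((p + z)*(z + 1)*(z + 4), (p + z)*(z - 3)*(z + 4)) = p*z + 4*p + z^2 + 4*z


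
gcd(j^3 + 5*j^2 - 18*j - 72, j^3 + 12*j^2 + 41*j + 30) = j + 6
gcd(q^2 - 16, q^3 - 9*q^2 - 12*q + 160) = q + 4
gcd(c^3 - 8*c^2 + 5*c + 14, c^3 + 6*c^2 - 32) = c - 2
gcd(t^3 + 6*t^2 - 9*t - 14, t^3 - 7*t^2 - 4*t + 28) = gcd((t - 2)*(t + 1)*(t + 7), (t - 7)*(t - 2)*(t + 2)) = t - 2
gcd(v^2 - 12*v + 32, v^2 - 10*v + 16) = v - 8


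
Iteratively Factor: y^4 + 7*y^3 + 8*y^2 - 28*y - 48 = (y + 4)*(y^3 + 3*y^2 - 4*y - 12) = (y + 2)*(y + 4)*(y^2 + y - 6) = (y + 2)*(y + 3)*(y + 4)*(y - 2)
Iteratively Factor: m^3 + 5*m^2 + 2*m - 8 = (m - 1)*(m^2 + 6*m + 8) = (m - 1)*(m + 2)*(m + 4)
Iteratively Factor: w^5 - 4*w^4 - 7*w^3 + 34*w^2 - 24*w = (w - 4)*(w^4 - 7*w^2 + 6*w) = w*(w - 4)*(w^3 - 7*w + 6) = w*(w - 4)*(w + 3)*(w^2 - 3*w + 2) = w*(w - 4)*(w - 2)*(w + 3)*(w - 1)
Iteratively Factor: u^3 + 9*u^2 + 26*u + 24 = (u + 4)*(u^2 + 5*u + 6) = (u + 2)*(u + 4)*(u + 3)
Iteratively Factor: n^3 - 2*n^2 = (n)*(n^2 - 2*n) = n*(n - 2)*(n)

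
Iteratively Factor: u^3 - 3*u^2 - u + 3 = (u - 1)*(u^2 - 2*u - 3) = (u - 3)*(u - 1)*(u + 1)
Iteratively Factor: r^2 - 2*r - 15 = (r + 3)*(r - 5)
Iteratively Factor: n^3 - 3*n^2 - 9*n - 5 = (n - 5)*(n^2 + 2*n + 1) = (n - 5)*(n + 1)*(n + 1)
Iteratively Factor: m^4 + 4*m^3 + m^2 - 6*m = (m)*(m^3 + 4*m^2 + m - 6) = m*(m - 1)*(m^2 + 5*m + 6) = m*(m - 1)*(m + 3)*(m + 2)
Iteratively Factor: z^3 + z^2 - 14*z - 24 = (z + 2)*(z^2 - z - 12) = (z + 2)*(z + 3)*(z - 4)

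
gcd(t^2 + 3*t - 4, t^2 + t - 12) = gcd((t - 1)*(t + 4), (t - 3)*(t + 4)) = t + 4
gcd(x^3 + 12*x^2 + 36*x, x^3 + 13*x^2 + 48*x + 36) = x^2 + 12*x + 36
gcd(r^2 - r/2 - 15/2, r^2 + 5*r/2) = r + 5/2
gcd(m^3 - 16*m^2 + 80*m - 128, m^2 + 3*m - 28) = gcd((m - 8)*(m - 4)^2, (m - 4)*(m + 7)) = m - 4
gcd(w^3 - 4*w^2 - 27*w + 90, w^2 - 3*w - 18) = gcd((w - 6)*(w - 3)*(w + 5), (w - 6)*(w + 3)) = w - 6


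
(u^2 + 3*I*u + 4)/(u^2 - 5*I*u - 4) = (u + 4*I)/(u - 4*I)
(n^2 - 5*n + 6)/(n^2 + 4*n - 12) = (n - 3)/(n + 6)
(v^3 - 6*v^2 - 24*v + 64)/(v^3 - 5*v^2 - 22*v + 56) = (v - 8)/(v - 7)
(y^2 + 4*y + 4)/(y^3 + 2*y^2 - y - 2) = (y + 2)/(y^2 - 1)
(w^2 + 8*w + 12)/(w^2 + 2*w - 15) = (w^2 + 8*w + 12)/(w^2 + 2*w - 15)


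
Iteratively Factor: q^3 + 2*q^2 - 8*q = (q + 4)*(q^2 - 2*q) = q*(q + 4)*(q - 2)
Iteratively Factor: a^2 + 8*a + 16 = (a + 4)*(a + 4)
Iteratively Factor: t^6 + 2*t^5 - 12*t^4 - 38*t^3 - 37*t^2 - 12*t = (t + 1)*(t^5 + t^4 - 13*t^3 - 25*t^2 - 12*t) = t*(t + 1)*(t^4 + t^3 - 13*t^2 - 25*t - 12) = t*(t - 4)*(t + 1)*(t^3 + 5*t^2 + 7*t + 3) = t*(t - 4)*(t + 1)^2*(t^2 + 4*t + 3) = t*(t - 4)*(t + 1)^3*(t + 3)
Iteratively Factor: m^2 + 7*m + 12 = (m + 4)*(m + 3)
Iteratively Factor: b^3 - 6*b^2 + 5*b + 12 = (b - 4)*(b^2 - 2*b - 3) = (b - 4)*(b - 3)*(b + 1)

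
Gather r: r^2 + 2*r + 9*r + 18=r^2 + 11*r + 18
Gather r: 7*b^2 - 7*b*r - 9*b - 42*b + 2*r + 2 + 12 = 7*b^2 - 51*b + r*(2 - 7*b) + 14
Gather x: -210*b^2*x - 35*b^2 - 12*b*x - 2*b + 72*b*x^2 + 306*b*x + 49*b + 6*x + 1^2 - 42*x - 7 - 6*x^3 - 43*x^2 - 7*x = -35*b^2 + 47*b - 6*x^3 + x^2*(72*b - 43) + x*(-210*b^2 + 294*b - 43) - 6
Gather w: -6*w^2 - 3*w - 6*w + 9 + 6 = -6*w^2 - 9*w + 15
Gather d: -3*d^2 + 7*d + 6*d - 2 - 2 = -3*d^2 + 13*d - 4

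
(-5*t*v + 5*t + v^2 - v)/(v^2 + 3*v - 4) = (-5*t + v)/(v + 4)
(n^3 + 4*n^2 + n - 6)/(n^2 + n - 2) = n + 3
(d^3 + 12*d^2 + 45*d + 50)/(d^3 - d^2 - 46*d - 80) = (d + 5)/(d - 8)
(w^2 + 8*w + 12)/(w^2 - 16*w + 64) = (w^2 + 8*w + 12)/(w^2 - 16*w + 64)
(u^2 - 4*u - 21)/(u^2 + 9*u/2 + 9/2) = 2*(u - 7)/(2*u + 3)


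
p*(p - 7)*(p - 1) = p^3 - 8*p^2 + 7*p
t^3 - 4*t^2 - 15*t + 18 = (t - 6)*(t - 1)*(t + 3)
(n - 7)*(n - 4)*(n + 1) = n^3 - 10*n^2 + 17*n + 28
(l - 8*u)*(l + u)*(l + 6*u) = l^3 - l^2*u - 50*l*u^2 - 48*u^3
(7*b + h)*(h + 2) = 7*b*h + 14*b + h^2 + 2*h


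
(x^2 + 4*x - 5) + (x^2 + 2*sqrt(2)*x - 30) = 2*x^2 + 2*sqrt(2)*x + 4*x - 35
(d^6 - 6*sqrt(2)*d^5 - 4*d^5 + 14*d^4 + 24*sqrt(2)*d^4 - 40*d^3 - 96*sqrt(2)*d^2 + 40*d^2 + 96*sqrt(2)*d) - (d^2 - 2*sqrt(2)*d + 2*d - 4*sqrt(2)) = d^6 - 6*sqrt(2)*d^5 - 4*d^5 + 14*d^4 + 24*sqrt(2)*d^4 - 40*d^3 - 96*sqrt(2)*d^2 + 39*d^2 - 2*d + 98*sqrt(2)*d + 4*sqrt(2)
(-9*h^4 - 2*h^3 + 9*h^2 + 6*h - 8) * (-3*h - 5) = 27*h^5 + 51*h^4 - 17*h^3 - 63*h^2 - 6*h + 40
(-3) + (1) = -2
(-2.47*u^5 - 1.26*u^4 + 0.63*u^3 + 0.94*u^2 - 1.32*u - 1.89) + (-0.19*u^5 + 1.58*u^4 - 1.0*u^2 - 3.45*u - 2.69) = -2.66*u^5 + 0.32*u^4 + 0.63*u^3 - 0.0600000000000001*u^2 - 4.77*u - 4.58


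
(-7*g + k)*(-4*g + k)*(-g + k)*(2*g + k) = -56*g^4 + 50*g^3*k + 15*g^2*k^2 - 10*g*k^3 + k^4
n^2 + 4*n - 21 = (n - 3)*(n + 7)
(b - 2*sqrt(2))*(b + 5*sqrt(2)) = b^2 + 3*sqrt(2)*b - 20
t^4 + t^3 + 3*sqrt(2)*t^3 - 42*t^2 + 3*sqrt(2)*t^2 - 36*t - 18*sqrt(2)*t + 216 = (t - 2)*(t + 3)*(t - 3*sqrt(2))*(t + 6*sqrt(2))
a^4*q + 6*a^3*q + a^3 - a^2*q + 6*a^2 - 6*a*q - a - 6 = (a - 1)*(a + 1)*(a + 6)*(a*q + 1)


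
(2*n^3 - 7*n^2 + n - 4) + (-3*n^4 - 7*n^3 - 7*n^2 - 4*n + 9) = -3*n^4 - 5*n^3 - 14*n^2 - 3*n + 5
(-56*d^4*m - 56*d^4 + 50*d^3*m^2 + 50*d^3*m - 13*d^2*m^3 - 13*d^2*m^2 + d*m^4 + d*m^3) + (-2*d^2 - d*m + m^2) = -56*d^4*m - 56*d^4 + 50*d^3*m^2 + 50*d^3*m - 13*d^2*m^3 - 13*d^2*m^2 - 2*d^2 + d*m^4 + d*m^3 - d*m + m^2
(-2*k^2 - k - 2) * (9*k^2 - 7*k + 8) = -18*k^4 + 5*k^3 - 27*k^2 + 6*k - 16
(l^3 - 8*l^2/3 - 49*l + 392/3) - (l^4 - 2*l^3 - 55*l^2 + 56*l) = -l^4 + 3*l^3 + 157*l^2/3 - 105*l + 392/3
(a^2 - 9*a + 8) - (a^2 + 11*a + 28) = -20*a - 20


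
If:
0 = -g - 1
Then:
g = -1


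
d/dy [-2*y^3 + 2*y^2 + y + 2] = -6*y^2 + 4*y + 1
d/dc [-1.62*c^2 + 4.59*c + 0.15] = 4.59 - 3.24*c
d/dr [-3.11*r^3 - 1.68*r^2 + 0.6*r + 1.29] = -9.33*r^2 - 3.36*r + 0.6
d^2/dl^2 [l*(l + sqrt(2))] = 2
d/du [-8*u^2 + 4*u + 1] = 4 - 16*u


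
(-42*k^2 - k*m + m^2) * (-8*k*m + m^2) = 336*k^3*m - 34*k^2*m^2 - 9*k*m^3 + m^4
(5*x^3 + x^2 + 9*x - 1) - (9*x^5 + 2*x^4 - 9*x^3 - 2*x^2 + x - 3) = -9*x^5 - 2*x^4 + 14*x^3 + 3*x^2 + 8*x + 2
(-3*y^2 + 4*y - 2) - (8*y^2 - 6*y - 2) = -11*y^2 + 10*y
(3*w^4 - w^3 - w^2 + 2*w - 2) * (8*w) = 24*w^5 - 8*w^4 - 8*w^3 + 16*w^2 - 16*w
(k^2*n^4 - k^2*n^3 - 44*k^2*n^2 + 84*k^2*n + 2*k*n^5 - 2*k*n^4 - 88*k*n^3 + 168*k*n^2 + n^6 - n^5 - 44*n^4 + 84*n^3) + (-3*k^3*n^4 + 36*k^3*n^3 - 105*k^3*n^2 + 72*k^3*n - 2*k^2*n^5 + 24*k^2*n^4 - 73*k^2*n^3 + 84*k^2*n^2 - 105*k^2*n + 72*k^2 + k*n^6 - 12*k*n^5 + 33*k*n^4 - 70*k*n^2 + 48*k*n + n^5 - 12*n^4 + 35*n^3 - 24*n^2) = -3*k^3*n^4 + 36*k^3*n^3 - 105*k^3*n^2 + 72*k^3*n - 2*k^2*n^5 + 25*k^2*n^4 - 74*k^2*n^3 + 40*k^2*n^2 - 21*k^2*n + 72*k^2 + k*n^6 - 10*k*n^5 + 31*k*n^4 - 88*k*n^3 + 98*k*n^2 + 48*k*n + n^6 - 56*n^4 + 119*n^3 - 24*n^2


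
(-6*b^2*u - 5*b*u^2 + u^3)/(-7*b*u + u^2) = (6*b^2 + 5*b*u - u^2)/(7*b - u)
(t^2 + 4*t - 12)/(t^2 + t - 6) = (t + 6)/(t + 3)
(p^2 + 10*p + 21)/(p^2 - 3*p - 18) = (p + 7)/(p - 6)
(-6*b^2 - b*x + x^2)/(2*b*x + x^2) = (-3*b + x)/x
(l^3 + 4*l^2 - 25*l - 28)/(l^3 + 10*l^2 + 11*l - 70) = (l^2 - 3*l - 4)/(l^2 + 3*l - 10)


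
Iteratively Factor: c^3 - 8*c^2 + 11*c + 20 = (c + 1)*(c^2 - 9*c + 20) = (c - 4)*(c + 1)*(c - 5)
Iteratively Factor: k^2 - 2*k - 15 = (k - 5)*(k + 3)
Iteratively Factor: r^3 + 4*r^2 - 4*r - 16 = (r + 2)*(r^2 + 2*r - 8) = (r + 2)*(r + 4)*(r - 2)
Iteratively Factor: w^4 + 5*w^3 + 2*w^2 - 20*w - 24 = (w + 3)*(w^3 + 2*w^2 - 4*w - 8) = (w + 2)*(w + 3)*(w^2 - 4) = (w - 2)*(w + 2)*(w + 3)*(w + 2)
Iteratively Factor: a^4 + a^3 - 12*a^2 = (a)*(a^3 + a^2 - 12*a) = a*(a + 4)*(a^2 - 3*a) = a^2*(a + 4)*(a - 3)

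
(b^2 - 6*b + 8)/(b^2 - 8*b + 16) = (b - 2)/(b - 4)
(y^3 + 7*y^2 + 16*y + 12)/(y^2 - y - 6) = (y^2 + 5*y + 6)/(y - 3)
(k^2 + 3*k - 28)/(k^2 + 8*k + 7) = (k - 4)/(k + 1)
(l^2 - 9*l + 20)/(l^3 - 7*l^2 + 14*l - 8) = (l - 5)/(l^2 - 3*l + 2)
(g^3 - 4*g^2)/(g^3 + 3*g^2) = (g - 4)/(g + 3)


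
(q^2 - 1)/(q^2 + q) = (q - 1)/q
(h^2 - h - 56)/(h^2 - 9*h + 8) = (h + 7)/(h - 1)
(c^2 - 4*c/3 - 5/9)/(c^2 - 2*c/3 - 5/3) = (c + 1/3)/(c + 1)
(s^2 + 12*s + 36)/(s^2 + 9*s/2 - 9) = 2*(s + 6)/(2*s - 3)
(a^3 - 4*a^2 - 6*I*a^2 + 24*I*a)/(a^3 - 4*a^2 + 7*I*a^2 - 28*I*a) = (a - 6*I)/(a + 7*I)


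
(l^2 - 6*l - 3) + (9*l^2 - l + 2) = 10*l^2 - 7*l - 1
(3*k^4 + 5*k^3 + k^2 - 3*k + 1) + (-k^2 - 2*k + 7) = 3*k^4 + 5*k^3 - 5*k + 8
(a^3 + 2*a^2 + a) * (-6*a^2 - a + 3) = -6*a^5 - 13*a^4 - 5*a^3 + 5*a^2 + 3*a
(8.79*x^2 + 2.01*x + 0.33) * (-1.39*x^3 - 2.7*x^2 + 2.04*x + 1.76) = -12.2181*x^5 - 26.5269*x^4 + 12.0459*x^3 + 18.6798*x^2 + 4.2108*x + 0.5808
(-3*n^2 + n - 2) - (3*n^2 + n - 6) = 4 - 6*n^2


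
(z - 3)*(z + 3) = z^2 - 9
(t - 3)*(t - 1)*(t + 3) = t^3 - t^2 - 9*t + 9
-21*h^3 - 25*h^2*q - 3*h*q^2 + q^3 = (-7*h + q)*(h + q)*(3*h + q)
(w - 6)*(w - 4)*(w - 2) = w^3 - 12*w^2 + 44*w - 48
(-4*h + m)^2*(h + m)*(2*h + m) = 32*h^4 + 32*h^3*m - 6*h^2*m^2 - 5*h*m^3 + m^4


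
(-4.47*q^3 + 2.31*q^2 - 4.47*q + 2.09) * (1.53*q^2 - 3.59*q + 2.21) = -6.8391*q^5 + 19.5816*q^4 - 25.0107*q^3 + 24.3501*q^2 - 17.3818*q + 4.6189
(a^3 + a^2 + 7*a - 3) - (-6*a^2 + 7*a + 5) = a^3 + 7*a^2 - 8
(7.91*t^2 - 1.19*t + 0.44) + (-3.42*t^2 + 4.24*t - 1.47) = 4.49*t^2 + 3.05*t - 1.03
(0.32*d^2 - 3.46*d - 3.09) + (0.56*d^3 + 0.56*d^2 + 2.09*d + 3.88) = 0.56*d^3 + 0.88*d^2 - 1.37*d + 0.79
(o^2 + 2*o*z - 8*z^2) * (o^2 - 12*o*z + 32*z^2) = o^4 - 10*o^3*z + 160*o*z^3 - 256*z^4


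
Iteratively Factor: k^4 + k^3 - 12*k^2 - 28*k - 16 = (k + 2)*(k^3 - k^2 - 10*k - 8) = (k + 1)*(k + 2)*(k^2 - 2*k - 8) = (k - 4)*(k + 1)*(k + 2)*(k + 2)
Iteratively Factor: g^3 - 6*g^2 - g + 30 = (g - 3)*(g^2 - 3*g - 10) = (g - 3)*(g + 2)*(g - 5)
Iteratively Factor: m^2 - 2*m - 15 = (m + 3)*(m - 5)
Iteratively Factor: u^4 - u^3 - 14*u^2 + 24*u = (u + 4)*(u^3 - 5*u^2 + 6*u) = (u - 2)*(u + 4)*(u^2 - 3*u) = (u - 3)*(u - 2)*(u + 4)*(u)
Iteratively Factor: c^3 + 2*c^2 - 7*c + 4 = (c - 1)*(c^2 + 3*c - 4) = (c - 1)^2*(c + 4)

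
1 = 1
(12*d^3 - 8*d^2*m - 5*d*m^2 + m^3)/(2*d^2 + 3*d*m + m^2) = (6*d^2 - 7*d*m + m^2)/(d + m)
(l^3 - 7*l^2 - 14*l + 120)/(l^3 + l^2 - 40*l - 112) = (l^2 - 11*l + 30)/(l^2 - 3*l - 28)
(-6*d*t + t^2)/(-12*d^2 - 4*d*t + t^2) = t/(2*d + t)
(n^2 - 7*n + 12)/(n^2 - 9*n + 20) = (n - 3)/(n - 5)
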